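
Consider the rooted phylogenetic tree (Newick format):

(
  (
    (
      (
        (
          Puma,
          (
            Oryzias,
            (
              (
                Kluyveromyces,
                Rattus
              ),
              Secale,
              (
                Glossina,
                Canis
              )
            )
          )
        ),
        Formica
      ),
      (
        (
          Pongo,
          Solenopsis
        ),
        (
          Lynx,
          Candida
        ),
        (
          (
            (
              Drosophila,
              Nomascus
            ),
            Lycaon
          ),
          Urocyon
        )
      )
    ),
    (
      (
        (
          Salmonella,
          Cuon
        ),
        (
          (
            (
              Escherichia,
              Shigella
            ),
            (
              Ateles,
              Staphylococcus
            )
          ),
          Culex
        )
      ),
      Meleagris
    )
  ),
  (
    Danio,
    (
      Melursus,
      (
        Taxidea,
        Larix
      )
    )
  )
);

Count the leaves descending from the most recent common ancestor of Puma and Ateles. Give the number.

24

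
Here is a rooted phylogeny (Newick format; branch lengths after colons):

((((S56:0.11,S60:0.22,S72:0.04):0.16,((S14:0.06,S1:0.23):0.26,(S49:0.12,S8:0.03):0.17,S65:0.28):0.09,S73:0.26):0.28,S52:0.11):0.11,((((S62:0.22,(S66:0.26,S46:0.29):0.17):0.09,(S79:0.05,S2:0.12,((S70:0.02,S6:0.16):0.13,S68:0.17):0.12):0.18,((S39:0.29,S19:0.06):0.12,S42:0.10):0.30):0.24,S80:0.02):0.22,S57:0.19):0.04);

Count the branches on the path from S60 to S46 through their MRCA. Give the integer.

10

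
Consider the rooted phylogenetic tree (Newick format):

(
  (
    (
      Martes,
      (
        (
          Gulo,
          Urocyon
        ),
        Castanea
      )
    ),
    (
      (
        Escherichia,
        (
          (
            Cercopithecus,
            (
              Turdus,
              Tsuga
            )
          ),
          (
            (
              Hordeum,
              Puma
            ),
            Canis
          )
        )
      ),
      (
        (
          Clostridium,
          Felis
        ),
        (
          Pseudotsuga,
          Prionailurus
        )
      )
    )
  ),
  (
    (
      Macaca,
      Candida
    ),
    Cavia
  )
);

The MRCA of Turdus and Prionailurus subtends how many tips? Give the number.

The MRCA of Turdus and Prionailurus is the node subtending ((Escherichia,((Cercopithecus,(Turdus,Tsuga)),((Hordeum,Puma),Canis))),((Clostridium,Felis),(Pseudotsuga,Prionailurus))).
That clade contains 11 terminal taxa: Canis, Cercopithecus, Clostridium, Escherichia, Felis, Hordeum, Prionailurus, Pseudotsuga, Puma, Tsuga, Turdus.

11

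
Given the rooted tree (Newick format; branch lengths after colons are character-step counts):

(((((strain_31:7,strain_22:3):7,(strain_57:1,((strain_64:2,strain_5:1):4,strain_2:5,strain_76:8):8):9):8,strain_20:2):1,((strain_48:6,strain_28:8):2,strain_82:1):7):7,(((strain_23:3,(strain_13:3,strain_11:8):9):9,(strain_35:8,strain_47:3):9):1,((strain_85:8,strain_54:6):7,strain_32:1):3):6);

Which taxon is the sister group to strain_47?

strain_35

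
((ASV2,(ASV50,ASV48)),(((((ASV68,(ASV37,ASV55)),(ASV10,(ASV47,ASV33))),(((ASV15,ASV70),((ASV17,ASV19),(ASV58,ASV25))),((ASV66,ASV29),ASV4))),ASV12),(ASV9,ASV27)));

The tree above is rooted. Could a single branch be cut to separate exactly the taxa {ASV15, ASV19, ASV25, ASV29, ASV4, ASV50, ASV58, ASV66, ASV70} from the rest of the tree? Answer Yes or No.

The MRCA of the listed taxa is the root, so the smallest clade containing them is the whole tree.
That clade also contains ASV10, ASV12, ASV17, ASV2, ASV27, ASV33, ASV37, ASV47, ASV48, ASV55, ASV68, ASV9, which are not in the proposed group, so the group is not monophyletic.

No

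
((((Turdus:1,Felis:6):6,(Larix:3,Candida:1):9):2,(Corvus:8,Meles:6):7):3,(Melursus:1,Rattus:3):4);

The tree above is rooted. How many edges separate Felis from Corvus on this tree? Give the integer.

The MRCA of Felis and Corvus is the node subtending (((Turdus,Felis),(Larix,Candida)),(Corvus,Meles)).
From Felis up to that node: 3 branches. From Corvus up to the same node: 2 branches. Total: 3 + 2 = 5.

5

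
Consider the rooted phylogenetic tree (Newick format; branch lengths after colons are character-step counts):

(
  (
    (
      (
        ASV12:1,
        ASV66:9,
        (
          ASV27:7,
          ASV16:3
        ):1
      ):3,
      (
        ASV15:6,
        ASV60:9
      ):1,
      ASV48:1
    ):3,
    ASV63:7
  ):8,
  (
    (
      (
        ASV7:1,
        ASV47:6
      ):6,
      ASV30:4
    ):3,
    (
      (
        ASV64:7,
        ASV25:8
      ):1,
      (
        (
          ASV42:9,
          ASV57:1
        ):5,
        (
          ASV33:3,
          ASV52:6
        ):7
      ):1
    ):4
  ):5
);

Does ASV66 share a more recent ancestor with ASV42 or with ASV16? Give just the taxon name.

The MRCA of ASV66 and ASV16 subtends (ASV12,ASV66,(ASV27,ASV16)) (4 taxa).
The MRCA of ASV66 and ASV42 is the root, subtending the entire tree (17 taxa).
The first is nested inside the second, so ASV66 shares a more recent common ancestor with ASV16.

ASV16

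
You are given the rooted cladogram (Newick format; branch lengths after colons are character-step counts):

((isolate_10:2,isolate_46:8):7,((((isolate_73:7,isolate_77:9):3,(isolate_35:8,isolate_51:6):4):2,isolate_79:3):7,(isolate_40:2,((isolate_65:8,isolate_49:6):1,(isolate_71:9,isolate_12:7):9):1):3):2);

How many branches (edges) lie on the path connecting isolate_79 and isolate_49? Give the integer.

6

The MRCA of isolate_79 and isolate_49 is the node subtending ((((isolate_73,isolate_77),(isolate_35,isolate_51)),isolate_79),(isolate_40,((isolate_65,isolate_49),(isolate_71,isolate_12)))).
From isolate_79 up to that node: 2 branches. From isolate_49 up to the same node: 4 branches. Total: 2 + 4 = 6.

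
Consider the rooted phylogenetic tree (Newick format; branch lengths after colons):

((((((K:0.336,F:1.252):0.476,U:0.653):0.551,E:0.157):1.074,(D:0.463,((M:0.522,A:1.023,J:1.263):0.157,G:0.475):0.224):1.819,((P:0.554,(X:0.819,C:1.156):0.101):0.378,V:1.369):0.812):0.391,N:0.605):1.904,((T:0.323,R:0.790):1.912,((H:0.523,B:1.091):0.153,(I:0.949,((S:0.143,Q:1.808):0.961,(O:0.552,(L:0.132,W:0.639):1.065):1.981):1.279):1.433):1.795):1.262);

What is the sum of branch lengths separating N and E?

The path runs N → … → MRCA → … → E; the MRCA is the node subtending (((((K,F),U),E),(D,((M,A,J),G)),((P,(X,C)),V)),N).
Branch lengths along that path: 0.605 + 0.391 + 1.074 + 0.157 = 2.227.

2.227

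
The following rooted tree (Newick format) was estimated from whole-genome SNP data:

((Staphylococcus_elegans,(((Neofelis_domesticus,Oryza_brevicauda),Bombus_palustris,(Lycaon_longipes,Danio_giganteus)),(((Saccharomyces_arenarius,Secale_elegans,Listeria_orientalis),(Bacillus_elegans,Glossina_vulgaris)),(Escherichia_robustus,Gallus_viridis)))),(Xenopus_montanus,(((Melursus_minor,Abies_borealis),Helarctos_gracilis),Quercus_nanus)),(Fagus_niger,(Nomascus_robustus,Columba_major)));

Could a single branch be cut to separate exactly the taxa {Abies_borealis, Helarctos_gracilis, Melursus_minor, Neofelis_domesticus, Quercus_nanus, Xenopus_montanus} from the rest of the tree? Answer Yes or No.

The MRCA of the listed taxa is the root, so the smallest clade containing them is the whole tree.
That clade also contains Bacillus_elegans, Bombus_palustris, Columba_major, Danio_giganteus, Escherichia_robustus, Fagus_niger, Gallus_viridis, Glossina_vulgaris, Listeria_orientalis, Lycaon_longipes, Nomascus_robustus, Oryza_brevicauda, Saccharomyces_arenarius, Secale_elegans, Staphylococcus_elegans, which are not in the proposed group, so the group is not monophyletic.

No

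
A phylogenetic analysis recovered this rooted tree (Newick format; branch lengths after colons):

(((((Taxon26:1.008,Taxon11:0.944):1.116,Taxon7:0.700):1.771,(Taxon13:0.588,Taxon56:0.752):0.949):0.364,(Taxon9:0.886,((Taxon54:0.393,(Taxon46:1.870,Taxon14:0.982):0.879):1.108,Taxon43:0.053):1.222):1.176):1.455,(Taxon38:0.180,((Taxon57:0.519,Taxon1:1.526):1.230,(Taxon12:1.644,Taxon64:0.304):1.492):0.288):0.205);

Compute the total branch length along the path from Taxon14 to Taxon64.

The path runs Taxon14 → … → MRCA → … → Taxon64; the MRCA is the root of the tree.
Branch lengths along that path: 0.982 + 0.879 + 1.108 + 1.222 + 1.176 + 1.455 + 0.205 + 0.288 + 1.492 + 0.304 = 9.111.

9.111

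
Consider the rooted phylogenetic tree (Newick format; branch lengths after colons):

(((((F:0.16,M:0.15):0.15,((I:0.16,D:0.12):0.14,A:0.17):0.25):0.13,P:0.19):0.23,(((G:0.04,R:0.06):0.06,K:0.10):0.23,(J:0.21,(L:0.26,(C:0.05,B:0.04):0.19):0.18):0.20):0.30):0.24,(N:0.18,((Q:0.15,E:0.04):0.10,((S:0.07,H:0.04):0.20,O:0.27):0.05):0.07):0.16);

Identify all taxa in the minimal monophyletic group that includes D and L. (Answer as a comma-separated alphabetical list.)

A, B, C, D, F, G, I, J, K, L, M, P, R

Tracing D: it sits inside (I,D).
Tracing L: it sits inside (L,(C,B)).
The smallest clade enclosing both is ((((F,M),((I,D),A)),P),(((G,R),K),(J,(L,(C,B))))); the answer is its 13 terminal taxa in alphabetical order.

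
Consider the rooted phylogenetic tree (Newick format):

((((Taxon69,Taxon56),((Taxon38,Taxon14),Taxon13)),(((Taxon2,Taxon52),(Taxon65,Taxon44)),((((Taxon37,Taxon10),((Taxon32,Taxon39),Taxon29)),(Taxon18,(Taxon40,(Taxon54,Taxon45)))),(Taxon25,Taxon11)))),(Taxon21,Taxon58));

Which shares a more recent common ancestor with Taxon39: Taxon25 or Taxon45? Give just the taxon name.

The MRCA of Taxon39 and Taxon45 subtends (((Taxon37,Taxon10),((Taxon32,Taxon39),Taxon29)),(Taxon18,(Taxon40,(Taxon54,Taxon45)))) (9 taxa).
The MRCA of Taxon39 and Taxon25 subtends ((((Taxon37,Taxon10),((Taxon32,Taxon39),Taxon29)),(Taxon18,(Taxon40,(Taxon54,Taxon45)))),(Taxon25,Taxon11)) (11 taxa).
The first is nested inside the second, so Taxon39 shares a more recent common ancestor with Taxon45.

Taxon45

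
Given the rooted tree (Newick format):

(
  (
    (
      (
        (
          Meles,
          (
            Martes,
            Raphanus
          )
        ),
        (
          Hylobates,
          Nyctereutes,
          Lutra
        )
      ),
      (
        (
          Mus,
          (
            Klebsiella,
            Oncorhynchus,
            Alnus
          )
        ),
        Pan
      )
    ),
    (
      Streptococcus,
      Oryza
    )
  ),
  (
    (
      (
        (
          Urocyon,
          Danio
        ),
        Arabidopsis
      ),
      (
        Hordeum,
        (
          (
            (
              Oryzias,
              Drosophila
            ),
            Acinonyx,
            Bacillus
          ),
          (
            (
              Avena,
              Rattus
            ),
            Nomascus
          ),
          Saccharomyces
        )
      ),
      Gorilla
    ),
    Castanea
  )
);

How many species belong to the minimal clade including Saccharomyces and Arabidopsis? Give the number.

13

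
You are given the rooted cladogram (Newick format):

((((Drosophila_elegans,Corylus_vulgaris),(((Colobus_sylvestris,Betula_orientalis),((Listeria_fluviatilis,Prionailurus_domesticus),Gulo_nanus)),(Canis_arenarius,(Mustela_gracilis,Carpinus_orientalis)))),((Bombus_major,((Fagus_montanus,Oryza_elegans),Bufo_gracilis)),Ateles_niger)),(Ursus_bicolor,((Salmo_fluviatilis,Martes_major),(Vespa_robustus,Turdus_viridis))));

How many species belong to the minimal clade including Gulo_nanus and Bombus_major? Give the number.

The MRCA of Gulo_nanus and Bombus_major is the node subtending (((Drosophila_elegans,Corylus_vulgaris),(((Colobus_sylvestris,Betula_orientalis),((Listeria_fluviatilis,Prionailurus_domesticus),Gulo_nanus)),(Canis_arenarius,(Mustela_gracilis,Carpinus_orientalis)))),((Bombus_major,((Fagus_montanus,Oryza_elegans),Bufo_gracilis)),Ateles_niger)).
That clade contains 15 terminal taxa: Ateles_niger, Betula_orientalis, Bombus_major, Bufo_gracilis, Canis_arenarius, Carpinus_orientalis, Colobus_sylvestris, Corylus_vulgaris, Drosophila_elegans, Fagus_montanus, Gulo_nanus, Listeria_fluviatilis, Mustela_gracilis, Oryza_elegans, Prionailurus_domesticus.

15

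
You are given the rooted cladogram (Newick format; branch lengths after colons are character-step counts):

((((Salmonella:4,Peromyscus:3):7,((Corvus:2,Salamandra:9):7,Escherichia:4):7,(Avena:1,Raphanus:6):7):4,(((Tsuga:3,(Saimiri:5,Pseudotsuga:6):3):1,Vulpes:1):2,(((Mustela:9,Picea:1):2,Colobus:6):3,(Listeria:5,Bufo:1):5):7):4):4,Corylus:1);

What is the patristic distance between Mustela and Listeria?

The path runs Mustela → … → MRCA → … → Listeria; the MRCA is the node subtending (((Mustela,Picea),Colobus),(Listeria,Bufo)).
Branch lengths along that path: 9 + 2 + 3 + 5 + 5 = 24.

24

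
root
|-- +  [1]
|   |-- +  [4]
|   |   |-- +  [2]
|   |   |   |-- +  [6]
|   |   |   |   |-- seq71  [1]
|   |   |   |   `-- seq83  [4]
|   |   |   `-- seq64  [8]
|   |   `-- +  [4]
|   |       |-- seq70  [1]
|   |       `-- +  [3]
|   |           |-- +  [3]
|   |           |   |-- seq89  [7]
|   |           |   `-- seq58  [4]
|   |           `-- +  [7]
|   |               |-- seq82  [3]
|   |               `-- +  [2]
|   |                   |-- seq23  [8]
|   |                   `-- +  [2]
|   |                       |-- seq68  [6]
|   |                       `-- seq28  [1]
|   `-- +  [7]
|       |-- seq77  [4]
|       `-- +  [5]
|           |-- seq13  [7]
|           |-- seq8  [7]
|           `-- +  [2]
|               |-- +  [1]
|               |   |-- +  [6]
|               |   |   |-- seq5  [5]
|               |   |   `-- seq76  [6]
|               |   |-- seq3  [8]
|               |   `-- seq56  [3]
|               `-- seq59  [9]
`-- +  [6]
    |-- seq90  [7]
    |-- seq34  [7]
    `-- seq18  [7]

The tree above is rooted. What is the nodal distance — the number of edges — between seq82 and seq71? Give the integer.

7

The MRCA of seq82 and seq71 is the node subtending (((seq71,seq83),seq64),(seq70,((seq89,seq58),(seq82,(seq23,(seq68,seq28)))))).
From seq82 up to that node: 4 branches. From seq71 up to the same node: 3 branches. Total: 4 + 3 = 7.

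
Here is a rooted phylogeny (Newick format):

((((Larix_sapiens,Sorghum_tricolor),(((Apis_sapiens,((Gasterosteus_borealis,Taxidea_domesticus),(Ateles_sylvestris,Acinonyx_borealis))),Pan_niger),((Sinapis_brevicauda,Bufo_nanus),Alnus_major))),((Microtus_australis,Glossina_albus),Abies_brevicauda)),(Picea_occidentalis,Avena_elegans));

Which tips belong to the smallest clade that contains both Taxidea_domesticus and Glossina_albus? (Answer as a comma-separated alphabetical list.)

Tracing Taxidea_domesticus: it sits inside (Gasterosteus_borealis,Taxidea_domesticus).
Tracing Glossina_albus: it sits inside (Microtus_australis,Glossina_albus).
The smallest clade enclosing both is (((Larix_sapiens,Sorghum_tricolor),(((Apis_sapiens,((Gasterosteus_borealis,Taxidea_domesticus),(Ateles_sylvestris,Acinonyx_borealis))),Pan_niger),((Sinapis_brevicauda,Bufo_nanus),Alnus_major))),((Microtus_australis,Glossina_albus),Abies_brevicauda)); the answer is its 14 terminal taxa in alphabetical order.

Abies_brevicauda, Acinonyx_borealis, Alnus_major, Apis_sapiens, Ateles_sylvestris, Bufo_nanus, Gasterosteus_borealis, Glossina_albus, Larix_sapiens, Microtus_australis, Pan_niger, Sinapis_brevicauda, Sorghum_tricolor, Taxidea_domesticus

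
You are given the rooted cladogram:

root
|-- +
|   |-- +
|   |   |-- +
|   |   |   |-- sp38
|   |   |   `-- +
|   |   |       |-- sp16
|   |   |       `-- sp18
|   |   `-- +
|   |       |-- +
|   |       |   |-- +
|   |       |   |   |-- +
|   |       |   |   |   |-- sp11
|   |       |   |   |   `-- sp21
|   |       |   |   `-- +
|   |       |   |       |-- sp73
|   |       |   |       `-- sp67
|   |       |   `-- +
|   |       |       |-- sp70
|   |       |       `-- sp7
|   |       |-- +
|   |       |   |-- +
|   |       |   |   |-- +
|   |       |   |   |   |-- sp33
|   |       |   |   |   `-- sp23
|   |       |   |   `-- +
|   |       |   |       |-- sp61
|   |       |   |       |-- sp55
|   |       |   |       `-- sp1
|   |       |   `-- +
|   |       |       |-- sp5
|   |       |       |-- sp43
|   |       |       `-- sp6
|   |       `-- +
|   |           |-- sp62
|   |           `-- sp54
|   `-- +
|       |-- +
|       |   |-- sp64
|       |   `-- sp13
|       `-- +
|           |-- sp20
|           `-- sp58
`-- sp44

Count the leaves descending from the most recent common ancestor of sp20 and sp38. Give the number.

The MRCA of sp20 and sp38 is the node subtending (((sp38,(sp16,sp18)),((((sp11,sp21),(sp73,sp67)),(sp70,sp7)),(((sp33,sp23),(sp61,sp55,sp1)),(sp5,sp43,sp6)),(sp62,sp54))),((sp64,sp13),(sp20,sp58))).
That clade contains 23 terminal taxa: sp1, sp11, sp13, sp16, sp18, sp20, sp21, sp23, sp33, sp38, sp43, sp5, sp54, sp55, sp58, sp6, sp61, sp62, sp64, sp67, sp7, sp70, sp73.

23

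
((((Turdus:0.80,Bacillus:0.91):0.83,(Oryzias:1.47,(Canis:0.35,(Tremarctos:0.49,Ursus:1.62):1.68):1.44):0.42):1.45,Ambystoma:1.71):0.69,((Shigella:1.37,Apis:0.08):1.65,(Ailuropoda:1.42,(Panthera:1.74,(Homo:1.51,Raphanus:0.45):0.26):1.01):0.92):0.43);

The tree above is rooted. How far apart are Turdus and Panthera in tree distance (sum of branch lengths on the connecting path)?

The path runs Turdus → … → MRCA → … → Panthera; the MRCA is the root of the tree.
Branch lengths along that path: 0.80 + 0.83 + 1.45 + 0.69 + 0.43 + 0.92 + 1.01 + 1.74 = 7.87.

7.87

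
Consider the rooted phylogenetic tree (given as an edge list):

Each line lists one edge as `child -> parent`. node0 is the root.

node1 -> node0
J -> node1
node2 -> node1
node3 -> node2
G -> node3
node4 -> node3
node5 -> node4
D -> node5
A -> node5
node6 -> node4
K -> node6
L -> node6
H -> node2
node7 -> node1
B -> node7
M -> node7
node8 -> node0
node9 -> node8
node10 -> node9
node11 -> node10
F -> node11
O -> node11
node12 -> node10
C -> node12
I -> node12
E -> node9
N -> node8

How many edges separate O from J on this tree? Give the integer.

7

The MRCA of O and J is the root of the tree.
From O up to that node: 5 branches. From J up to the same node: 2 branches. Total: 5 + 2 = 7.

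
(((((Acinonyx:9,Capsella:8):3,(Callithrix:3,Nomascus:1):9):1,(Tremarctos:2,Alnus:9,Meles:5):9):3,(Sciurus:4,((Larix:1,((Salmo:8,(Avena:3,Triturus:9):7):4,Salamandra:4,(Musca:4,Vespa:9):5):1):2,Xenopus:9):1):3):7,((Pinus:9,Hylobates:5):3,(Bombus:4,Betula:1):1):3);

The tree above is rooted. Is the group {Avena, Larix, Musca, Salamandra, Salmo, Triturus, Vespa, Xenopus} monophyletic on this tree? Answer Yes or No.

Yes

The most recent common ancestor of these taxa subtends ((Larix,((Salmo,(Avena,Triturus)),Salamandra,(Musca,Vespa))),Xenopus).
That clade has exactly 8 tips — every listed taxon and nothing else — so the group is monophyletic.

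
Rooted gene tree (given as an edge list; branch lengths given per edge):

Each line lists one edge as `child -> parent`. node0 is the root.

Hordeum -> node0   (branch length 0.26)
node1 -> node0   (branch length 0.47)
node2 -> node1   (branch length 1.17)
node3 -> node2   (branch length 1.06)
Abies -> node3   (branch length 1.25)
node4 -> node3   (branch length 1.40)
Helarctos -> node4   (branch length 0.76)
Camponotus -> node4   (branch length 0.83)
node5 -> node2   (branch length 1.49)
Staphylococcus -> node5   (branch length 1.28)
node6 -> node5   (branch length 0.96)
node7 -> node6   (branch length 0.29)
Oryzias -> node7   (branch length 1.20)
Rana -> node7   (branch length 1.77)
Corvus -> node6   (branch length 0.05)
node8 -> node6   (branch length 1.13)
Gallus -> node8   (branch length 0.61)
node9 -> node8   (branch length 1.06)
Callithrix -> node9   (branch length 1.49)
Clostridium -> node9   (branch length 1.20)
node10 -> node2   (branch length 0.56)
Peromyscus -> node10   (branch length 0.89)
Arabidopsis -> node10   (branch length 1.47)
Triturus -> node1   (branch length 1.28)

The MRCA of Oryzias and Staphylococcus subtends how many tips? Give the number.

7

The MRCA of Oryzias and Staphylococcus is the node subtending (Staphylococcus,((Oryzias,Rana),Corvus,(Gallus,(Callithrix,Clostridium)))).
That clade contains 7 terminal taxa: Callithrix, Clostridium, Corvus, Gallus, Oryzias, Rana, Staphylococcus.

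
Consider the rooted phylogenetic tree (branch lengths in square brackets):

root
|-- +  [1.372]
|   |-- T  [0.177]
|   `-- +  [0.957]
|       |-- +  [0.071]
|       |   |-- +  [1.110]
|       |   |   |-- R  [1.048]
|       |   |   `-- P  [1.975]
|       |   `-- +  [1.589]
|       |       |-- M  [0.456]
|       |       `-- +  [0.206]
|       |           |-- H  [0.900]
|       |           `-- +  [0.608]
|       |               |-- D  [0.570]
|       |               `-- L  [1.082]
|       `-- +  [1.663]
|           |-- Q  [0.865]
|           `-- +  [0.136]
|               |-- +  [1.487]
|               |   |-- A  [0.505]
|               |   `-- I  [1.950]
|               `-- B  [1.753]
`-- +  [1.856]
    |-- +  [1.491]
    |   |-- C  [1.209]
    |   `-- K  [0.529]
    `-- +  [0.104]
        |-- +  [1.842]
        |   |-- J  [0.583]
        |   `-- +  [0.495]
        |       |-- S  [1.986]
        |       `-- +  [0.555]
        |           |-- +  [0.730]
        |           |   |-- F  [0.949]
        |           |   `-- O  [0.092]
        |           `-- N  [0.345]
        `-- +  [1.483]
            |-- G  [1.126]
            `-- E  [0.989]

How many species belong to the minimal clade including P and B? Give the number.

The MRCA of P and B is the node subtending (((R,P),(M,(H,(D,L)))),(Q,((A,I),B))).
That clade contains 10 terminal taxa: A, B, D, H, I, L, M, P, Q, R.

10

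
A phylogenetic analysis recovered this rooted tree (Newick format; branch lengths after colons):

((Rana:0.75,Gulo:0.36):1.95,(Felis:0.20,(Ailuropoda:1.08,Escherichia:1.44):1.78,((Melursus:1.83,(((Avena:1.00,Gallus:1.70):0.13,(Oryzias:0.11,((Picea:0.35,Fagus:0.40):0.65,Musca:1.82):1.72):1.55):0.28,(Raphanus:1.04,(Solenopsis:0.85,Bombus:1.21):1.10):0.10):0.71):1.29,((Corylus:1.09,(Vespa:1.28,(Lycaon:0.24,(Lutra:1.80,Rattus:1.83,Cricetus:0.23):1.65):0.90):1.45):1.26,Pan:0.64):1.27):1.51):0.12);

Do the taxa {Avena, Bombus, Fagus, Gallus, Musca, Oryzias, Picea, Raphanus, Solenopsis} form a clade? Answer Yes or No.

The most recent common ancestor of these taxa subtends (((Avena,Gallus),(Oryzias,((Picea,Fagus),Musca))),(Raphanus,(Solenopsis,Bombus))).
That clade has exactly 9 tips — every listed taxon and nothing else — so the group is monophyletic.

Yes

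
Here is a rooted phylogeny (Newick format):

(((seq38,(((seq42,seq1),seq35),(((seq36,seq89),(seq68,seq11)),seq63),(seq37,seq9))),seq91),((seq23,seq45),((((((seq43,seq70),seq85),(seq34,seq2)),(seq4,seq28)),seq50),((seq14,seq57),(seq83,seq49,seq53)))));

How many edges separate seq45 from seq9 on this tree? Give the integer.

8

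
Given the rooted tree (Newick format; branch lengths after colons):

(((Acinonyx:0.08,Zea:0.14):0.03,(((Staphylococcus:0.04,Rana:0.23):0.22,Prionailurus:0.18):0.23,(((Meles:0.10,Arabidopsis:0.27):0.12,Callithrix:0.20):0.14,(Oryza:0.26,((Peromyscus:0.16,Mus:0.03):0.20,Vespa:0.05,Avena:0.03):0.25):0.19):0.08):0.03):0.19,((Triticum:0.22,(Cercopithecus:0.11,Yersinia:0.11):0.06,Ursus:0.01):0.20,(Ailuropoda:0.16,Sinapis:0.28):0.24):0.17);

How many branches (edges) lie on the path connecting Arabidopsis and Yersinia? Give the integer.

10

The MRCA of Arabidopsis and Yersinia is the root of the tree.
From Arabidopsis up to that node: 6 branches. From Yersinia up to the same node: 4 branches. Total: 6 + 4 = 10.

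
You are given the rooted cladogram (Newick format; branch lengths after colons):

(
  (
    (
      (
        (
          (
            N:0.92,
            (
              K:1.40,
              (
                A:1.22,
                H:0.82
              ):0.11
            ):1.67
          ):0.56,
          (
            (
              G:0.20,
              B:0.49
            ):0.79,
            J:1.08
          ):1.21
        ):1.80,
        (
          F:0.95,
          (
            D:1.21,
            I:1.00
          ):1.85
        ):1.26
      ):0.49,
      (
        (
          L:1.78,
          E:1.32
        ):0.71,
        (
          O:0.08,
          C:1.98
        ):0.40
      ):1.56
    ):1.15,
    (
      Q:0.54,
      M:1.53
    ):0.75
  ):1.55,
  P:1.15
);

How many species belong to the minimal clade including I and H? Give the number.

10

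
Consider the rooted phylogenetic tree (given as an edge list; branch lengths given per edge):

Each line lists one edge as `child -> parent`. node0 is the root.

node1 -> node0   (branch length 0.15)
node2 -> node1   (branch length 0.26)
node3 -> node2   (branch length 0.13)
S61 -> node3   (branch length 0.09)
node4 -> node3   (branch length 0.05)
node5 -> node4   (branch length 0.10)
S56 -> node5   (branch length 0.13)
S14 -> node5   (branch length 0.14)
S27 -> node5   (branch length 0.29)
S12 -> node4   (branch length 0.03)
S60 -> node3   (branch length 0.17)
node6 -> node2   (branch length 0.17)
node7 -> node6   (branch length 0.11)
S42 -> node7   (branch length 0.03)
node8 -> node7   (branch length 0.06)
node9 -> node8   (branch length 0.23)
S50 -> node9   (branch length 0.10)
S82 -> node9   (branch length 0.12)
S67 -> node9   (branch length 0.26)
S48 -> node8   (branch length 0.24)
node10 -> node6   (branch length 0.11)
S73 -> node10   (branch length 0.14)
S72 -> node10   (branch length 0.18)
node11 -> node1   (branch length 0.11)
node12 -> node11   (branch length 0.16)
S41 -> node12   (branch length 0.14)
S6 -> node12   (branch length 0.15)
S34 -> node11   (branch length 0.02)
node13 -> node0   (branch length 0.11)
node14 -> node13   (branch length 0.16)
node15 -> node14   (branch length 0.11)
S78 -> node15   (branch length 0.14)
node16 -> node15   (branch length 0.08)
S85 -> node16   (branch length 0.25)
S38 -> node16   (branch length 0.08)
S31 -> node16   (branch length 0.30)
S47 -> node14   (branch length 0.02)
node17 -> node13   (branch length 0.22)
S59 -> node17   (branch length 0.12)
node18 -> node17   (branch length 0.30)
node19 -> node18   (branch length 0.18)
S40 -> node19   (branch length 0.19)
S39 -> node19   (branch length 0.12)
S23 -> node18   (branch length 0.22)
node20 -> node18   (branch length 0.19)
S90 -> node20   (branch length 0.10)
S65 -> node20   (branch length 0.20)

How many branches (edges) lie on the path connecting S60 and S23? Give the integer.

8

The MRCA of S60 and S23 is the root of the tree.
From S60 up to that node: 4 branches. From S23 up to the same node: 4 branches. Total: 4 + 4 = 8.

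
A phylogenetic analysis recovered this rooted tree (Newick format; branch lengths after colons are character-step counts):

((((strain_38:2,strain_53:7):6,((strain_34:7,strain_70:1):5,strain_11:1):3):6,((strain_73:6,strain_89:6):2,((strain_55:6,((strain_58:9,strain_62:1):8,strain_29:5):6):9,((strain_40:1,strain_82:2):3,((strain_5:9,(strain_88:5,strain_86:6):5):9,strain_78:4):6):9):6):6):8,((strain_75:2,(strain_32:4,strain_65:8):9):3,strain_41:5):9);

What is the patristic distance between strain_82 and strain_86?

31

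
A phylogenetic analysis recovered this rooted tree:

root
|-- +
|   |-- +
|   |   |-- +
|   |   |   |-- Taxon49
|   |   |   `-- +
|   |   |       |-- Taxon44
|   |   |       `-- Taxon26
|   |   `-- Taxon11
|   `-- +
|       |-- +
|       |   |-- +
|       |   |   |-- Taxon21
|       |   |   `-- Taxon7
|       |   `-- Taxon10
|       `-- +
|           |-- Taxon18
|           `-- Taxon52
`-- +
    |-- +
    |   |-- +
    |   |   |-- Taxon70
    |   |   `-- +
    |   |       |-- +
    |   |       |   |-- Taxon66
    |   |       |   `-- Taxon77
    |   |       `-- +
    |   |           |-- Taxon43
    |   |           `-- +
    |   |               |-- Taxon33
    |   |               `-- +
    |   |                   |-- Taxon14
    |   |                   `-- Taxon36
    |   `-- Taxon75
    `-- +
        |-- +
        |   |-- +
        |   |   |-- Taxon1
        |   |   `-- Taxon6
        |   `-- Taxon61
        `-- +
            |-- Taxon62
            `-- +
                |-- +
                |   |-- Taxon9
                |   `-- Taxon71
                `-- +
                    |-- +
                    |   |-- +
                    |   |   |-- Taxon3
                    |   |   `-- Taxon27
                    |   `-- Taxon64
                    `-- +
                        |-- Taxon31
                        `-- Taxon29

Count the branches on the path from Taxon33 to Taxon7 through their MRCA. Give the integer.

12

The MRCA of Taxon33 and Taxon7 is the root of the tree.
From Taxon33 up to that node: 7 branches. From Taxon7 up to the same node: 5 branches. Total: 7 + 5 = 12.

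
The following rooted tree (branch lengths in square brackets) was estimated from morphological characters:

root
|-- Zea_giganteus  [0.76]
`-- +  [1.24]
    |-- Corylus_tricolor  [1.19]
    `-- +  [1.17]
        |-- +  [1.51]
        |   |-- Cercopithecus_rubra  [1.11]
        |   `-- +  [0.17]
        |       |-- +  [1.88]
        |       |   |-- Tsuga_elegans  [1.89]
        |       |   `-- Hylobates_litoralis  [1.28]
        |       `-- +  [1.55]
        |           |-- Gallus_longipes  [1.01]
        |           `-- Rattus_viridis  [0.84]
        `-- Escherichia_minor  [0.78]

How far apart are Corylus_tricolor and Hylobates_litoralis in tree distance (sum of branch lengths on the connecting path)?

The path runs Corylus_tricolor → … → MRCA → … → Hylobates_litoralis; the MRCA is the node subtending (Corylus_tricolor,((Cercopithecus_rubra,((Tsuga_elegans,Hylobates_litoralis),(Gallus_longipes,Rattus_viridis))),Escherichia_minor)).
Branch lengths along that path: 1.19 + 1.17 + 1.51 + 0.17 + 1.88 + 1.28 = 7.20.

7.20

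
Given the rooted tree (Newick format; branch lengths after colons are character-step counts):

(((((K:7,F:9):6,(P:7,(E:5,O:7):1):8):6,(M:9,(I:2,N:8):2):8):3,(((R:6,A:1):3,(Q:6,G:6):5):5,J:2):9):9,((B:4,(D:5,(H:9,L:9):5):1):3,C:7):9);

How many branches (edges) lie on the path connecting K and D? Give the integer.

The MRCA of K and D is the root of the tree.
From K up to that node: 5 branches. From D up to the same node: 4 branches. Total: 5 + 4 = 9.

9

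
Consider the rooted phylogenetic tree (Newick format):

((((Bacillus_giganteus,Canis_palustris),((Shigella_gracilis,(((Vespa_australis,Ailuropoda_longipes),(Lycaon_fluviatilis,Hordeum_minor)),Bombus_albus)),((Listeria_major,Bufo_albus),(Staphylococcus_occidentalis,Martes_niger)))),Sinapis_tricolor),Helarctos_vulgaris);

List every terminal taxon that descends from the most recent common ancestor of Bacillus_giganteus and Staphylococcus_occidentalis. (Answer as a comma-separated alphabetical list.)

Ailuropoda_longipes, Bacillus_giganteus, Bombus_albus, Bufo_albus, Canis_palustris, Hordeum_minor, Listeria_major, Lycaon_fluviatilis, Martes_niger, Shigella_gracilis, Staphylococcus_occidentalis, Vespa_australis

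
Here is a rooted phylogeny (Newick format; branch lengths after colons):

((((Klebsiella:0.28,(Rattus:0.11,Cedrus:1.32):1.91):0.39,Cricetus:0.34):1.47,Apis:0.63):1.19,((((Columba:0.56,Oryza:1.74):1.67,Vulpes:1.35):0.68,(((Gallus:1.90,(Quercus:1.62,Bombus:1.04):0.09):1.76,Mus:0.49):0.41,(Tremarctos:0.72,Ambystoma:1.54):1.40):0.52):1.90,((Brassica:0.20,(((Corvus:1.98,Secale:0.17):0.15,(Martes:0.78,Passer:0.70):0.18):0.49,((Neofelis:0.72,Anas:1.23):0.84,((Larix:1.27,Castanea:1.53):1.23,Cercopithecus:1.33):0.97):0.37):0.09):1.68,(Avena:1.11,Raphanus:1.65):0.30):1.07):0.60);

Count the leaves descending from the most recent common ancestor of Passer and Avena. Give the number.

The MRCA of Passer and Avena is the node subtending ((Brassica,(((Corvus,Secale),(Martes,Passer)),((Neofelis,Anas),((Larix,Castanea),Cercopithecus)))),(Avena,Raphanus)).
That clade contains 12 terminal taxa: Anas, Avena, Brassica, Castanea, Cercopithecus, Corvus, Larix, Martes, Neofelis, Passer, Raphanus, Secale.

12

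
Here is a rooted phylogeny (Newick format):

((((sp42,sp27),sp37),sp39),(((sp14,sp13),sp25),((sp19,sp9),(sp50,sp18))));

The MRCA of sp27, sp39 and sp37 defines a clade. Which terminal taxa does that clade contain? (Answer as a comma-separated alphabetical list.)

Tracing sp27: it sits inside (sp42,sp27).
Tracing sp39: it sits inside (((sp42,sp27),sp37),sp39).
Tracing sp37: it sits inside ((sp42,sp27),sp37).
The smallest clade enclosing all 3 is (((sp42,sp27),sp37),sp39); the answer is its 4 terminal taxa in alphabetical order.

sp27, sp37, sp39, sp42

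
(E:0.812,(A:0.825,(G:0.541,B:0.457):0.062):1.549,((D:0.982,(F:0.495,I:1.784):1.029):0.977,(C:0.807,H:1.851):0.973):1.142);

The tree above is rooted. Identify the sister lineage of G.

B

G attaches to the tree at the node subtending (G,B).
The other lineage descending from that same node — the sister group — is the single tip B.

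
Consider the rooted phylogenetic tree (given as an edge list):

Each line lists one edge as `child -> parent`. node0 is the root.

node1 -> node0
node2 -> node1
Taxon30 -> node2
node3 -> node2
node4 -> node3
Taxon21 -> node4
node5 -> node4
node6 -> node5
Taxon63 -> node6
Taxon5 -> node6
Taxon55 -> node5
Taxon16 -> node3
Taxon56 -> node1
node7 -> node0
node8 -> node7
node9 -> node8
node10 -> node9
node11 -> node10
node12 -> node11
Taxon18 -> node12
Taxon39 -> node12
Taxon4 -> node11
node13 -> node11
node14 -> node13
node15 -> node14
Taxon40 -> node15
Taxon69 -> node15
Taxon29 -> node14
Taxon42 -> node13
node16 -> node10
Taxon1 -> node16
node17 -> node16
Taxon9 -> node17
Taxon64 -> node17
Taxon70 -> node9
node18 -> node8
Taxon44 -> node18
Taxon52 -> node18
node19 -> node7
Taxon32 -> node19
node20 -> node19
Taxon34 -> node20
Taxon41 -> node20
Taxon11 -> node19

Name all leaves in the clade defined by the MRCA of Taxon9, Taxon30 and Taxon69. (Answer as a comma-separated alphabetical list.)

Tracing Taxon9: it sits inside (Taxon9,Taxon64).
Tracing Taxon30: it sits inside (Taxon30,((Taxon21,((Taxon63,Taxon5),Taxon55)),Taxon16)).
Tracing Taxon69: it sits inside (Taxon40,Taxon69).
The smallest clade enclosing all 3 is the whole tree (their MRCA is the root), so the answer is all 24 tips in alphabetical order.

Taxon1, Taxon11, Taxon16, Taxon18, Taxon21, Taxon29, Taxon30, Taxon32, Taxon34, Taxon39, Taxon4, Taxon40, Taxon41, Taxon42, Taxon44, Taxon5, Taxon52, Taxon55, Taxon56, Taxon63, Taxon64, Taxon69, Taxon70, Taxon9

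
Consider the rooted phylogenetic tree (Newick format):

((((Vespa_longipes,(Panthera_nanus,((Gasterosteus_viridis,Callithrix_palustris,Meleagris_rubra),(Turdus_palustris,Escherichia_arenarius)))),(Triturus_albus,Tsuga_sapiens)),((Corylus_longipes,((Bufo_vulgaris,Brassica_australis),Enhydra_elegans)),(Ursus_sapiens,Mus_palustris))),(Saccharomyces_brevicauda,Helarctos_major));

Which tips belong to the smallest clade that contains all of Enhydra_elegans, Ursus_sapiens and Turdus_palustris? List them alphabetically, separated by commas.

Brassica_australis, Bufo_vulgaris, Callithrix_palustris, Corylus_longipes, Enhydra_elegans, Escherichia_arenarius, Gasterosteus_viridis, Meleagris_rubra, Mus_palustris, Panthera_nanus, Triturus_albus, Tsuga_sapiens, Turdus_palustris, Ursus_sapiens, Vespa_longipes

Tracing Enhydra_elegans: it sits inside ((Bufo_vulgaris,Brassica_australis),Enhydra_elegans).
Tracing Ursus_sapiens: it sits inside (Ursus_sapiens,Mus_palustris).
Tracing Turdus_palustris: it sits inside (Turdus_palustris,Escherichia_arenarius).
The smallest clade enclosing all 3 is (((Vespa_longipes,(Panthera_nanus,((Gasterosteus_viridis,Callithrix_palustris,Meleagris_rubra),(Turdus_palustris,Escherichia_arenarius)))),(Triturus_albus,Tsuga_sapiens)),((Corylus_longipes,((Bufo_vulgaris,Brassica_australis),Enhydra_elegans)),(Ursus_sapiens,Mus_palustris))); the answer is its 15 terminal taxa in alphabetical order.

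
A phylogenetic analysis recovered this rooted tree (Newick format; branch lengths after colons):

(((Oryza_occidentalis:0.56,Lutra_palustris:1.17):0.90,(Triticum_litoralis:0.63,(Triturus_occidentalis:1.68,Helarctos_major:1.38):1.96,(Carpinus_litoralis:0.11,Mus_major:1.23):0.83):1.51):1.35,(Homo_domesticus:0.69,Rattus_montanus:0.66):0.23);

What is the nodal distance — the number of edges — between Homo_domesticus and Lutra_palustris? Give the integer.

5

The MRCA of Homo_domesticus and Lutra_palustris is the root of the tree.
From Homo_domesticus up to that node: 2 branches. From Lutra_palustris up to the same node: 3 branches. Total: 2 + 3 = 5.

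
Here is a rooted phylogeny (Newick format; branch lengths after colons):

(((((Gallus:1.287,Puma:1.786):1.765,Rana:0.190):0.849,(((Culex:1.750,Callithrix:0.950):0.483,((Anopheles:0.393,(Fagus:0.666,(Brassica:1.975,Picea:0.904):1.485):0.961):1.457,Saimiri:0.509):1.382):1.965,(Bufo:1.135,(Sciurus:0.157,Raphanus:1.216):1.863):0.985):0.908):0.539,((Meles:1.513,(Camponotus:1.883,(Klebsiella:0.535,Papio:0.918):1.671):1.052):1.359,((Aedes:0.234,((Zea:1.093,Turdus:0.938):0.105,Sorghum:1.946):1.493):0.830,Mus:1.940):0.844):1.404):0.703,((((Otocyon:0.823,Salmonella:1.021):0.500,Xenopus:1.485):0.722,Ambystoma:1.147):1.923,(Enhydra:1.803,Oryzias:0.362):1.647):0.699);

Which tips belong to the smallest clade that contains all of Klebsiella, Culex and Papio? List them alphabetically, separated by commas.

Aedes, Anopheles, Brassica, Bufo, Callithrix, Camponotus, Culex, Fagus, Gallus, Klebsiella, Meles, Mus, Papio, Picea, Puma, Rana, Raphanus, Saimiri, Sciurus, Sorghum, Turdus, Zea

Tracing Klebsiella: it sits inside (Klebsiella,Papio).
Tracing Culex: it sits inside (Culex,Callithrix).
Tracing Papio: it sits inside (Klebsiella,Papio).
The smallest clade enclosing all 3 is ((((Gallus,Puma),Rana),(((Culex,Callithrix),((Anopheles,(Fagus,(Brassica,Picea))),Saimiri)),(Bufo,(Sciurus,Raphanus)))),((Meles,(Camponotus,(Klebsiella,Papio))),((Aedes,((Zea,Turdus),Sorghum)),Mus))); the answer is its 22 terminal taxa in alphabetical order.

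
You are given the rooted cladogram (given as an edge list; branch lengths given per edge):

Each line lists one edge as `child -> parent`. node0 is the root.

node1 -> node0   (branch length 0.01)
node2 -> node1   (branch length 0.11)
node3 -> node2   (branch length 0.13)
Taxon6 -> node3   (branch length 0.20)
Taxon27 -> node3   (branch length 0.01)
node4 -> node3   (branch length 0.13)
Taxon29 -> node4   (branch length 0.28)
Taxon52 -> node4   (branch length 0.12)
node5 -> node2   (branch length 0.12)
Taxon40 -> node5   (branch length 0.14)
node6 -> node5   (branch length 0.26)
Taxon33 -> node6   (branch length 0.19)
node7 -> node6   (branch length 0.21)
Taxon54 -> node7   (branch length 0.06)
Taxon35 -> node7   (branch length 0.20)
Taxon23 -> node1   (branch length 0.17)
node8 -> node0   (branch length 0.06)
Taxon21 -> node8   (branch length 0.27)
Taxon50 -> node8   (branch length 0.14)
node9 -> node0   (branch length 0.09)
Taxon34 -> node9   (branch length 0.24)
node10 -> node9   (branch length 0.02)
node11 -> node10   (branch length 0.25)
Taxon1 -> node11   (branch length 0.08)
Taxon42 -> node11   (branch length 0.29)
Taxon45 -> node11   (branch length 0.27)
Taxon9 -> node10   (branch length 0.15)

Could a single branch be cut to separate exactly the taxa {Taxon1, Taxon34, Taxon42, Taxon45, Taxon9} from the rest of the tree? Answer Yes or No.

Yes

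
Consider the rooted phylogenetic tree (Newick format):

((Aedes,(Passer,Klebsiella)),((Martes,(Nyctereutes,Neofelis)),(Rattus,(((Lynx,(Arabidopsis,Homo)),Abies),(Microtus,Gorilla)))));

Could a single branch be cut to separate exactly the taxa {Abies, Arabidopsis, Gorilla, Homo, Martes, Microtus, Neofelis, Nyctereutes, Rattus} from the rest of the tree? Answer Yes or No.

The MRCA of the listed taxa subtends ((Martes,(Nyctereutes,Neofelis)),(Rattus,(((Lynx,(Arabidopsis,Homo)),Abies),(Microtus,Gorilla)))).
That clade also contains Lynx, which is not in the proposed group, so the group is not monophyletic.

No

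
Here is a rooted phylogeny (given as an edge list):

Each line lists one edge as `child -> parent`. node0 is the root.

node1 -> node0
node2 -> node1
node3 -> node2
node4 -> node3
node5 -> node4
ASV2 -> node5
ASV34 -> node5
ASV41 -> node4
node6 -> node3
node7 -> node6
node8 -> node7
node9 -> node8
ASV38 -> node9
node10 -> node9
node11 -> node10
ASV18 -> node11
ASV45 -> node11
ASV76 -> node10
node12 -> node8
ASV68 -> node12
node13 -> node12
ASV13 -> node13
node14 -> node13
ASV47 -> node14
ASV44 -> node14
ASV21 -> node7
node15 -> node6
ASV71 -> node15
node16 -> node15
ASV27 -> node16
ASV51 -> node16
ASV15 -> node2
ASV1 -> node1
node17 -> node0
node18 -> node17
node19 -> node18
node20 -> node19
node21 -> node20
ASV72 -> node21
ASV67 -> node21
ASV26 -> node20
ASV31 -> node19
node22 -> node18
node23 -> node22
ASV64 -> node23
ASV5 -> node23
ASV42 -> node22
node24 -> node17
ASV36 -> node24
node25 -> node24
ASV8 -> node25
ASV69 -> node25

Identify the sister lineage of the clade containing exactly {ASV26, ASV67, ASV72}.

The clade containing exactly {ASV26, ASV67, ASV72} attaches to the tree at the node subtending (((ASV72,ASV67),ASV26),ASV31).
The other lineage descending from that same node — the sister group — is the single tip ASV31.

ASV31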